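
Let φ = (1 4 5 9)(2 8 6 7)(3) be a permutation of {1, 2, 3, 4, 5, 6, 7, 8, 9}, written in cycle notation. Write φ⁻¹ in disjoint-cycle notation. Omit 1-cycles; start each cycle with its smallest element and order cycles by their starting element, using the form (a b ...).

Inverting a permutation written in cycle notation just reverses the order within every cycle.
Reversing each cycle of φ and rotating so the smallest element leads gives (1 9 5 4)(2 7 6 8).

(1 9 5 4)(2 7 6 8)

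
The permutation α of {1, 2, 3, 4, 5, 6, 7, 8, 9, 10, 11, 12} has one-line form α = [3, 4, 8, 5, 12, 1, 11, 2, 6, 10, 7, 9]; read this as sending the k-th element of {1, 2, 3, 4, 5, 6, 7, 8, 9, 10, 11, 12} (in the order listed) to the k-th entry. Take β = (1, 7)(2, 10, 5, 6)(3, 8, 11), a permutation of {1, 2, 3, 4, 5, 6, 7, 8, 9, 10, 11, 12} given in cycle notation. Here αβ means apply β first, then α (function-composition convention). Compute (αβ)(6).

First apply β: β(6) = 2, then α(2) = 4. Thus (αβ)(6) = 4.

4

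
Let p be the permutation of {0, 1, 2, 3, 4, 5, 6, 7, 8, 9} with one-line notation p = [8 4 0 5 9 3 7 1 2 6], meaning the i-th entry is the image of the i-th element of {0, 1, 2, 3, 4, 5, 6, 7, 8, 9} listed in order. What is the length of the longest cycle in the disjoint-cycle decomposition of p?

5

Decomposing into disjoint cycles gives (0 8 2)(1 4 9 6 7)(3 5); the longest has length 5.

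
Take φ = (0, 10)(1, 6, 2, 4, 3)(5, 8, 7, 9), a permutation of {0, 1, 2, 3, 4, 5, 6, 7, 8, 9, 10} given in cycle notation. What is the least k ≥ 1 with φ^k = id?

20

The disjoint cycles have lengths 5, 4, 2.
The order is lcm(5, 4, 2) = 20.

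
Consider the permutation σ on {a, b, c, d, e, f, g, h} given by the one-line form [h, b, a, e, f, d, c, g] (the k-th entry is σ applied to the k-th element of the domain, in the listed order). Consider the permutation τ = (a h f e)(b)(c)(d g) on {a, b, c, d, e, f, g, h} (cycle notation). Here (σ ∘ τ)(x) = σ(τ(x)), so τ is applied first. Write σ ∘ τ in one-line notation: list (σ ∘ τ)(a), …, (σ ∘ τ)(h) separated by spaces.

(σ ∘ τ)(x) = σ(τ(x)). Computing each image: σ(τ(a)) = σ(h) = g, σ(τ(b)) = σ(b) = b, σ(τ(c)) = σ(c) = a, σ(τ(d)) = σ(g) = c, σ(τ(e)) = σ(a) = h, σ(τ(f)) = σ(e) = f, σ(τ(g)) = σ(d) = e, σ(τ(h)) = σ(f) = d.
Hence σ ∘ τ = [g b a c h f e d].

g b a c h f e d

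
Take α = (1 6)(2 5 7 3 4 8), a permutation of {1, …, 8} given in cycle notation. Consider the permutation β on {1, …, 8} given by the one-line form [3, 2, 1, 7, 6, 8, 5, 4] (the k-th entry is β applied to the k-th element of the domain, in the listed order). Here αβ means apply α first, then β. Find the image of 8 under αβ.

α(8) = 2, then β(2) = 2; composing gives (αβ)(8) = 2.

2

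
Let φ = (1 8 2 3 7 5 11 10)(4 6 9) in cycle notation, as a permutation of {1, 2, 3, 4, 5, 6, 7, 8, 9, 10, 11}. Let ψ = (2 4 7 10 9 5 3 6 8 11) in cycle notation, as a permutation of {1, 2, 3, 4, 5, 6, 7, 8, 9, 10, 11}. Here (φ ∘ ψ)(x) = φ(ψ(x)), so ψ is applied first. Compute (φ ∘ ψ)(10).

4

First apply ψ: ψ(10) = 9, then φ(9) = 4. Thus (φ ∘ ψ)(10) = 4.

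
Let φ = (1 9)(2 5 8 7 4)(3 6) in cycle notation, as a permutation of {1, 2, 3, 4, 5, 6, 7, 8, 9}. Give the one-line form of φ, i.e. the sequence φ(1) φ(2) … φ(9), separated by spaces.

9 5 6 2 8 3 4 7 1

Reading each image from the cycles: 1↦9, 2↦5, 3↦6, 4↦2, 5↦8, 6↦3, 7↦4, 8↦7, 9↦1.
Listing these in domain order gives 9 5 6 2 8 3 4 7 1.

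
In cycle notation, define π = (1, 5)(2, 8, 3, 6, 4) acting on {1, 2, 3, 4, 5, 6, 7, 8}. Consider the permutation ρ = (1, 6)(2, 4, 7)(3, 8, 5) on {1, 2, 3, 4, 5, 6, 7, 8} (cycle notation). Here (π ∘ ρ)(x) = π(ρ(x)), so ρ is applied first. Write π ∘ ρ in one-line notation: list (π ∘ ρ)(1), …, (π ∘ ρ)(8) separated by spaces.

4 2 3 7 6 5 8 1

For each element, apply ρ then π: 1 → 6 → 4; 2 → 4 → 2; 3 → 8 → 3; 4 → 7 → 7; 5 → 3 → 6; 6 → 1 → 5; 7 → 2 → 8; 8 → 5 → 1.
Collecting the images, π ∘ ρ = [4 2 3 7 6 5 8 1].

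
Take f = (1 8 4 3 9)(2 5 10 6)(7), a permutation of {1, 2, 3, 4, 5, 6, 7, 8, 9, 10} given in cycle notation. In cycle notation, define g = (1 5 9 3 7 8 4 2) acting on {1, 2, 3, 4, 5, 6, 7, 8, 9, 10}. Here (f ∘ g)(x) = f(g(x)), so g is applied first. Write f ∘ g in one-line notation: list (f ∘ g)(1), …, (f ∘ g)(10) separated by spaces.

10 8 7 5 1 2 4 3 9 6

(f ∘ g)(x) = f(g(x)). Computing each image: f(g(1)) = f(5) = 10, f(g(2)) = f(1) = 8, f(g(3)) = f(7) = 7, f(g(4)) = f(2) = 5, f(g(5)) = f(9) = 1, f(g(6)) = f(6) = 2, f(g(7)) = f(8) = 4, f(g(8)) = f(4) = 3, f(g(9)) = f(3) = 9, f(g(10)) = f(10) = 6.
Hence f ∘ g = [10 8 7 5 1 2 4 3 9 6].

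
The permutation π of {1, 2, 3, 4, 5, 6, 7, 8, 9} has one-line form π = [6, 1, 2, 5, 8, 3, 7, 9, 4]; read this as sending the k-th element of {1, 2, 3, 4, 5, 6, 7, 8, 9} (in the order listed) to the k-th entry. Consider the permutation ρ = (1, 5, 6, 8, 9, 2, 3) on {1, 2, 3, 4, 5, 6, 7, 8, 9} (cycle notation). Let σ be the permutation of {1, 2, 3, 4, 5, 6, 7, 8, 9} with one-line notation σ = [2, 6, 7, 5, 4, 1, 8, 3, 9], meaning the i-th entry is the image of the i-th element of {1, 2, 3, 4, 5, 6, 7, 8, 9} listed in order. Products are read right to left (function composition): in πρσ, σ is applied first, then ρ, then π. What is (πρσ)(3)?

7

(πρσ)(3) = π(ρ(σ(3))). σ(3) = 7, then ρ(7) = 7, then π(7) = 7, so the result is 7.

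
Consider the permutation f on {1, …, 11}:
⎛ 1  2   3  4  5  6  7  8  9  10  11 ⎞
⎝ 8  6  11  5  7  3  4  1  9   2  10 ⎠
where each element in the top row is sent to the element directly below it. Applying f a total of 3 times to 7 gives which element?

7

Tracing 7 → 4 → … returns to 7 after 3 steps, so 7 lies in a 3-cycle (4 5 7).
Since the cycle has length 3, f^3 acts on it the same as f^0 (3 mod 3 = 0).
So f^3(7) = 7.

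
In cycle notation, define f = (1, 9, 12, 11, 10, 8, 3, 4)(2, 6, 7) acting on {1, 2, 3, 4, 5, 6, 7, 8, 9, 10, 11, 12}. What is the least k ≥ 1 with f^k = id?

The cycle type of f is (8, 3, 1).
The order of f is the least common multiple of its cycle lengths: lcm(8, 3) = 24.

24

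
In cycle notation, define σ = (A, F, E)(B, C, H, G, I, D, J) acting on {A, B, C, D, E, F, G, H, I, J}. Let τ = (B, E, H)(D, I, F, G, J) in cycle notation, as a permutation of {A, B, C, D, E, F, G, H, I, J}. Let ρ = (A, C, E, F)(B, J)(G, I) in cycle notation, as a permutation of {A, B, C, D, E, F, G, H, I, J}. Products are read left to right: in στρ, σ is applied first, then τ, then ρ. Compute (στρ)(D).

D

Chase D: σ(D) = J; τ(J) = D; ρ(D) = D. Hence (στρ)(D) = D.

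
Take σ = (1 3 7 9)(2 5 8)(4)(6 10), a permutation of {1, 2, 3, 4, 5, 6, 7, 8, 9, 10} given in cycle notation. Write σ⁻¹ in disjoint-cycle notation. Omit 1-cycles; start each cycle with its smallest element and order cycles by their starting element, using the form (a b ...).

Inverting a permutation written in cycle notation just reverses the order within every cycle.
After reversing and putting each cycle's least element first, σ⁻¹ = (1 9 7 3)(2 8 5)(6 10).

(1 9 7 3)(2 8 5)(6 10)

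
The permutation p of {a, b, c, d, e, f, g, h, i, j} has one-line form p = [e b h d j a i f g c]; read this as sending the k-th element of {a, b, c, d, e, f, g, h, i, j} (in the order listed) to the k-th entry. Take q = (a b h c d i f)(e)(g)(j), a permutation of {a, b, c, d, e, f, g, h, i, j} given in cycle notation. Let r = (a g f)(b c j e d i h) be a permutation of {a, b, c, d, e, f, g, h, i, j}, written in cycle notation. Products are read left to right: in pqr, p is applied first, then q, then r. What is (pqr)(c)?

(pqr)(c) = r(q(p(c))). p(c) = h, then q(h) = c, then r(c) = j, so the result is j.

j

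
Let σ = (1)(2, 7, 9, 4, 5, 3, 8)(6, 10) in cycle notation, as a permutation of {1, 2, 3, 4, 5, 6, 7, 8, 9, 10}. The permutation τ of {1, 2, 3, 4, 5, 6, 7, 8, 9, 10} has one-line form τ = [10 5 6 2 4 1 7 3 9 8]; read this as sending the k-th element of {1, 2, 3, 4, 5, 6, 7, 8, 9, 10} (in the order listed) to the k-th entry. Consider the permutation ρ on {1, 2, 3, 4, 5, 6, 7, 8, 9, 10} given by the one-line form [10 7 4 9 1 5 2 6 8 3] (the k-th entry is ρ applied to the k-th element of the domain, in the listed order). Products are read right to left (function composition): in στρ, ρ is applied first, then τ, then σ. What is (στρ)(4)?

4

(στρ)(4) = σ(τ(ρ(4))). ρ(4) = 9, then τ(9) = 9, then σ(9) = 4, so the result is 4.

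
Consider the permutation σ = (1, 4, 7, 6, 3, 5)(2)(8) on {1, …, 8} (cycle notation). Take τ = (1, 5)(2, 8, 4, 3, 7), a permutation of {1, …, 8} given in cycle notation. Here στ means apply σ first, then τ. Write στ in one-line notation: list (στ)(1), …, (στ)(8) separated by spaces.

3 8 1 2 5 7 6 4

Chase each element through σ then τ: 1 → 4 → 3; 2 → 2 → 8; 3 → 5 → 1; 4 → 7 → 2; 5 → 1 → 5; 6 → 3 → 7; 7 → 6 → 6; 8 → 8 → 4.
Collecting the images, στ = [3 8 1 2 5 7 6 4].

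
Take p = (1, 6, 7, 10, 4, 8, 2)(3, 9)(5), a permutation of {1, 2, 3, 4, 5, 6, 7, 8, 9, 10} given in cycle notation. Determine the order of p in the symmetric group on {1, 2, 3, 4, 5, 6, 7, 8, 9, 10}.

14

The cycle type of p is (7, 2, 1).
Since disjoint cycles commute, ord(p) = lcm(7, 2) = 14.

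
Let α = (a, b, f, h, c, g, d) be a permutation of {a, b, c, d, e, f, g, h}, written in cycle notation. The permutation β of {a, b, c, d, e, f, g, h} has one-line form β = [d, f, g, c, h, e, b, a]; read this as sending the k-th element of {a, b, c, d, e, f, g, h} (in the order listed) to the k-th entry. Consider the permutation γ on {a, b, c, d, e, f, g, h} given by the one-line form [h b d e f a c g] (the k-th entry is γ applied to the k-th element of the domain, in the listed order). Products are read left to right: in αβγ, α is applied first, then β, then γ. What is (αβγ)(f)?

Apply the permutations in order: α(f) = h, then β(h) = a, then γ(a) = h. So (αβγ)(f) = h.

h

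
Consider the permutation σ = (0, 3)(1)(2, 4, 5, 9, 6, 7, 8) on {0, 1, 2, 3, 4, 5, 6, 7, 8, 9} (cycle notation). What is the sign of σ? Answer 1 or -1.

The cycle lengths are 7, 2, 1.
A cycle is odd iff its length is even; σ has 1 even-length cycle, so sgn(σ) = (−1)^1 and σ is odd.

-1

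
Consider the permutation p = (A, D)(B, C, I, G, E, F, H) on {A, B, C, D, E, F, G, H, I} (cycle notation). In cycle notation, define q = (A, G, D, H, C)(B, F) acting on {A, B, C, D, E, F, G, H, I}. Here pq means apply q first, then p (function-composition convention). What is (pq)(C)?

(pq)(C) = p(q(C)). q(C) = A, then p(A) = D. So (pq)(C) = D.

D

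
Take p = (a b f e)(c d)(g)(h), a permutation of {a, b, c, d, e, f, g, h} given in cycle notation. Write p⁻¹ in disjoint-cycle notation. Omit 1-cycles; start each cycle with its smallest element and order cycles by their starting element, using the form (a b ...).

(a e f b)(c d)

If p sends a → b within a cycle, p⁻¹ sends b → a; equivalently, reverse each cycle.
Reversing each cycle of p and rotating so the smallest element leads gives (a e f b)(c d).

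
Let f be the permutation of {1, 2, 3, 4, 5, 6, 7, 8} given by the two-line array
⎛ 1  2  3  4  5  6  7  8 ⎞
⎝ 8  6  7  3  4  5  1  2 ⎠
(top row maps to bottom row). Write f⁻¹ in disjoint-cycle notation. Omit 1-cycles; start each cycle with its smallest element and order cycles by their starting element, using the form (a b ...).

The cycle decomposition of f is (1 8 2 6 5 4 3 7).
The inverse reverses every cycle; in canonical form, f⁻¹ = (1 7 3 4 5 6 2 8).

(1 7 3 4 5 6 2 8)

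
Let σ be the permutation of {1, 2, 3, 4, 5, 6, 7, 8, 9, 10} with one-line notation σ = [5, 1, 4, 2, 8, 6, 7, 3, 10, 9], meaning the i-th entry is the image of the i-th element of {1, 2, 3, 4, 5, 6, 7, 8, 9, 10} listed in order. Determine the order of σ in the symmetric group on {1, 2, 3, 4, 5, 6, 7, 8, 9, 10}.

6

Decomposing into disjoint cycles gives cycle lengths 6, 2, 1, 1.
Since disjoint cycles commute, ord(σ) = lcm(6, 2) = 6.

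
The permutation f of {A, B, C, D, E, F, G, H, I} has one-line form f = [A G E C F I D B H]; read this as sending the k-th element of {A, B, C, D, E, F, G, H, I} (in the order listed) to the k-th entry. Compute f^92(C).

H

Tracing C → E → … returns to C after 8 steps, so C lies in an 8-cycle (B G D C E F I H).
Since the cycle has length 8, f^92 acts on it the same as f^4 (92 mod 8 = 4).
Stepping 4 places around the cycle: C → E → F → I → H.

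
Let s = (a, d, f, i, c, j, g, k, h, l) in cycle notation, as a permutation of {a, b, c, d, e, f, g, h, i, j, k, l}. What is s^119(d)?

a

d lies in the 10-cycle (a, d, f, i, c, j, g, k, h, l).
On a 10-cycle, s^10 is the identity, so s^119 = s^9 there (119 ≡ 9 mod 10).
Stepping 9 places around the cycle: d → f → i → c → j → g → k → h → l → a.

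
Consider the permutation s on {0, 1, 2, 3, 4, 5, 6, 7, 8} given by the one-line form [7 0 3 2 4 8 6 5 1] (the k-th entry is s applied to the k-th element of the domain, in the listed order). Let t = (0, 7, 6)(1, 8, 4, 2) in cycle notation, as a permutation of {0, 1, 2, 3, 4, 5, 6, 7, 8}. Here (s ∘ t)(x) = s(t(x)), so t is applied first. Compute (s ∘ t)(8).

4

First apply t: t(8) = 4, then s(4) = 4. Thus (s ∘ t)(8) = 4.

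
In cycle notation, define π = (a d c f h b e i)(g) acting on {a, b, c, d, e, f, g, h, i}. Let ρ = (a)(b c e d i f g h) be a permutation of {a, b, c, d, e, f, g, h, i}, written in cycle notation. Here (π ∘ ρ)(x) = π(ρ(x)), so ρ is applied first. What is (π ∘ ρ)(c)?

i

First apply ρ: ρ(c) = e, then π(e) = i. Thus (π ∘ ρ)(c) = i.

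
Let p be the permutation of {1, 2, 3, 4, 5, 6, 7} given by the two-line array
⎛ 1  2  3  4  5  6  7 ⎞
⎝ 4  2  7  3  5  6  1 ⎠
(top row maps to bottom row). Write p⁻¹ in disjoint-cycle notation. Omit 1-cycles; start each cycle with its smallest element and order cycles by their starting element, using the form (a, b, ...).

First write p in disjoint cycles: (1, 4, 3, 7).
Reversing each cycle (and rotating so the smallest element leads) gives p⁻¹ = (1, 7, 3, 4).

(1, 7, 3, 4)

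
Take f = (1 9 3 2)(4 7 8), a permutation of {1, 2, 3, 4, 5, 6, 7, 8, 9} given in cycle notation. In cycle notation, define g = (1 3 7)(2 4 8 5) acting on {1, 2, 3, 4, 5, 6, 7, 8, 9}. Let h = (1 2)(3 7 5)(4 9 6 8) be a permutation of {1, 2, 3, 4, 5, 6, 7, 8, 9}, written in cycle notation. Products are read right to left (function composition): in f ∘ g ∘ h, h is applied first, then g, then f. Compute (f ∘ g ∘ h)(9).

6

Apply the permutations in order: h(9) = 6, then g(6) = 6, then f(6) = 6. So (f ∘ g ∘ h)(9) = 6.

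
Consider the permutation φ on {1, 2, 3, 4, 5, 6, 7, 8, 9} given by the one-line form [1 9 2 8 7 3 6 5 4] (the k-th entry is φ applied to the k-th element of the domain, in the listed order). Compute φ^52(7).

9

Tracing 7 → 6 → … returns to 7 after 8 steps, so 7 lies in an 8-cycle (2, 9, 4, 8, 5, 7, 6, 3).
Powers repeat with period 8 on this cycle, and 52 mod 8 = 4, so φ^52(7) = φ^4(7).
Stepping 4 places around the cycle: 7 → 6 → 3 → 2 → 9.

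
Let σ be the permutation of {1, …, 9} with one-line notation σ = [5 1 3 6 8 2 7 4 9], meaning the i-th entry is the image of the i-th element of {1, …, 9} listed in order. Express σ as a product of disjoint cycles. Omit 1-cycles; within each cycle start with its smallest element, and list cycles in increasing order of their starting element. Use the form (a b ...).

From 1: 1 → 5 → 8 → 4 → 6 → 2 → 1, closing the cycle (1 5 8 4 6 2).
Repeating from the next unused element and collecting all non-trivial cycles gives (1 5 8 4 6 2).

(1 5 8 4 6 2)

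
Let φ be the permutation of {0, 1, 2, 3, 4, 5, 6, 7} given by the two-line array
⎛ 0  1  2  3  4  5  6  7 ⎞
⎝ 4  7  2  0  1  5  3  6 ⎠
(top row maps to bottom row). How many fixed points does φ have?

The fixed points (elements with φ(x) = x) are {2, 5}, so there are 2.

2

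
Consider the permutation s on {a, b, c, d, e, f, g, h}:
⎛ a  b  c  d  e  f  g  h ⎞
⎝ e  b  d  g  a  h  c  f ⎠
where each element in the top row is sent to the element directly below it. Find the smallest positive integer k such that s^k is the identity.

6

Writing s as disjoint cycles, the cycle lengths are 3, 2, 2, 1.
The order is lcm(3, 2, 2) = 6.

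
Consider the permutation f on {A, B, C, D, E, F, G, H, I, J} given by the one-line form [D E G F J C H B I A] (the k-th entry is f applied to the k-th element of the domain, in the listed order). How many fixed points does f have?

The fixed points (elements with f(x) = x) are {I}, so there is 1.

1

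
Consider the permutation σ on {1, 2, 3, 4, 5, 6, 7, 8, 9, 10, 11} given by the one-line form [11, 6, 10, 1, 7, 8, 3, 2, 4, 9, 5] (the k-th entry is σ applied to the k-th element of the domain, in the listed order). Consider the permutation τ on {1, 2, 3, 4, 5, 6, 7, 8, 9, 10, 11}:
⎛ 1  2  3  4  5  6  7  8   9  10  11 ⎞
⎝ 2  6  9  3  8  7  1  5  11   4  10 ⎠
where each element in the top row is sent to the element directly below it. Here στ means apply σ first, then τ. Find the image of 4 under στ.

2

First apply σ: σ(4) = 1, then τ(1) = 2. Thus (στ)(4) = 2.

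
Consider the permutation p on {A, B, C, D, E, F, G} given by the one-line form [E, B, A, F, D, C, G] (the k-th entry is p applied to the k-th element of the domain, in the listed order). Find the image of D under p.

D is element number 4 of the domain, and entry number 4 of the one-line form is F, so p(D) = F.

F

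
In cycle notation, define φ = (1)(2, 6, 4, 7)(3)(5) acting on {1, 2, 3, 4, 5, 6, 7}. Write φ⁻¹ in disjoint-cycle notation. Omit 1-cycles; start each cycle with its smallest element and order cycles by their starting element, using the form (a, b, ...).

(2, 7, 4, 6)

If φ sends a → b within a cycle, φ⁻¹ sends b → a; equivalently, reverse each cycle.
Reversing each cycle of φ and rotating so the smallest element leads gives (2, 7, 4, 6).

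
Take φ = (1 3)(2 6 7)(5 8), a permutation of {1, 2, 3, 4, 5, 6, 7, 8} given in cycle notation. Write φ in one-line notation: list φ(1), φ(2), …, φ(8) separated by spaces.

3 6 1 4 8 7 2 5

Reading each image from the cycles: 1→3, 2→6, 3→1, 4→4, 5→8, 6→7, 7→2, 8→5.
Listing these in domain order gives 3 6 1 4 8 7 2 5.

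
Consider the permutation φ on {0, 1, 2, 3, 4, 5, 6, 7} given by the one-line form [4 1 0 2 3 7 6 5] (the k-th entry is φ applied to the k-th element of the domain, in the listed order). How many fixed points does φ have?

The fixed points (elements with φ(x) = x) are {1, 6}, so there are 2.

2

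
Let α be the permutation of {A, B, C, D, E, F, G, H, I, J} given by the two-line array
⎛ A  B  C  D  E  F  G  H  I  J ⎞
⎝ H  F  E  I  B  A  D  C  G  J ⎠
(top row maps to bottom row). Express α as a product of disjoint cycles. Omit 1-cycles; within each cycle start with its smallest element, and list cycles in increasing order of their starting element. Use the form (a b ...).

Iterating α from A gives A → H → C → E → B → F → A; that is the 6-cycle (A H C E B F).
Continuing from each remaining unvisited element yields (A H C E B F)(D I G).

(A H C E B F)(D I G)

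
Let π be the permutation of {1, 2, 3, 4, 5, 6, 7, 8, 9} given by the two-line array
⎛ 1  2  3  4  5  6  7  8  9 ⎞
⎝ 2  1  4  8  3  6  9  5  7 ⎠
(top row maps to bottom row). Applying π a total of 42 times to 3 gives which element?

Tracing 3 → 4 → … returns to 3 after 4 steps, so 3 lies in a 4-cycle (3 4 8 5).
Since the cycle has length 4, π^42 acts on it the same as π^2 (42 mod 4 = 2).
Stepping 2 places around the cycle: 3 → 4 → 8.

8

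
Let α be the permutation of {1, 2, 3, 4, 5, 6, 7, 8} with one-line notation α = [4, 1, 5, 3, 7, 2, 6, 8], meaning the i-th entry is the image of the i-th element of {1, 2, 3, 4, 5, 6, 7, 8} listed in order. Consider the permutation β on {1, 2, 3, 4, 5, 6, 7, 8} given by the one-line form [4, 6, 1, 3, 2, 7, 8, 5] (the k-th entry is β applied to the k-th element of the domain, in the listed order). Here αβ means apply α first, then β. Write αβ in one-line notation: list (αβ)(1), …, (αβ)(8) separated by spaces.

(αβ)(x) = β(α(x)). Computing each image: β(α(1)) = β(4) = 3, β(α(2)) = β(1) = 4, β(α(3)) = β(5) = 2, β(α(4)) = β(3) = 1, β(α(5)) = β(7) = 8, β(α(6)) = β(2) = 6, β(α(7)) = β(6) = 7, β(α(8)) = β(8) = 5.
Hence αβ = [3 4 2 1 8 6 7 5].

3 4 2 1 8 6 7 5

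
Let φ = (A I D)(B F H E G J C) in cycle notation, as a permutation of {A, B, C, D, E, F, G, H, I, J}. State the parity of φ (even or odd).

The cycle lengths are 7, 3.
A cycle is odd iff its length is even; φ has 0 even-length cycles, so sgn(φ) = (−1)^0 and φ is even.

even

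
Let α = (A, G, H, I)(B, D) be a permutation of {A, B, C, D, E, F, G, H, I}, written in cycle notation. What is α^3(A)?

I

A lies in the 4-cycle (A, G, H, I).
Stepping 3 places around the cycle: A → G → H → I.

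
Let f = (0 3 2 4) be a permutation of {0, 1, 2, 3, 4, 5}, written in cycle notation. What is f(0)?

Within (0 3 2 4), 0 ↦ 3.

3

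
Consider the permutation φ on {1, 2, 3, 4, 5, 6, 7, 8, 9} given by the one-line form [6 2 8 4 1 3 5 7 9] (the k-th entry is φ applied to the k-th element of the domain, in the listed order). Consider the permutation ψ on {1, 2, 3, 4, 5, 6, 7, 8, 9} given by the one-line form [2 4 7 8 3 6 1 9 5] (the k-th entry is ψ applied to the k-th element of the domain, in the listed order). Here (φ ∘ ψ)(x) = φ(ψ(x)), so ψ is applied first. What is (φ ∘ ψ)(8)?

9

(φ ∘ ψ)(8) = φ(ψ(8)). ψ(8) = 9, then φ(9) = 9. So (φ ∘ ψ)(8) = 9.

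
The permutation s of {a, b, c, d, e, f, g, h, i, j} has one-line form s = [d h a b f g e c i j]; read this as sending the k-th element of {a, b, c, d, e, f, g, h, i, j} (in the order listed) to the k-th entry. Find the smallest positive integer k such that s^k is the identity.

15

Writing s as disjoint cycles, the cycle lengths are 5, 3, 1, 1.
The order of s is the least common multiple of its cycle lengths: lcm(5, 3) = 15.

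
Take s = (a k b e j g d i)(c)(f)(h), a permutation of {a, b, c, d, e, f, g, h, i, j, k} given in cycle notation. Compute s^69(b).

i

b lies in the 8-cycle (a k b e j g d i).
Since the cycle has length 8, s^69 acts on it the same as s^5 (69 mod 8 = 5).
Advancing 5 steps from b: b → e → j → g → d → i.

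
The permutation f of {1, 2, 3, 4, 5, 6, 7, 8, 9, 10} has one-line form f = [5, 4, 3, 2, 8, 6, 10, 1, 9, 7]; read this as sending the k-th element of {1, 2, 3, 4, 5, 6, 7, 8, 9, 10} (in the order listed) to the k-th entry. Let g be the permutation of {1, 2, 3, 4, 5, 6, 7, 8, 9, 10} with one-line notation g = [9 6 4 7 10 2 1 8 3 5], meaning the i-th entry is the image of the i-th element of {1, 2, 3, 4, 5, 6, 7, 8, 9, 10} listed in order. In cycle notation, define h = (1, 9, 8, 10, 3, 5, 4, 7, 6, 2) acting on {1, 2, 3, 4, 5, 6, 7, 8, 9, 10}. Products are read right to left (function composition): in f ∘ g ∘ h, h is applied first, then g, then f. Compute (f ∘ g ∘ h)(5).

10

(f ∘ g ∘ h)(5) = f(g(h(5))). h(5) = 4, then g(4) = 7, then f(7) = 10, so the result is 10.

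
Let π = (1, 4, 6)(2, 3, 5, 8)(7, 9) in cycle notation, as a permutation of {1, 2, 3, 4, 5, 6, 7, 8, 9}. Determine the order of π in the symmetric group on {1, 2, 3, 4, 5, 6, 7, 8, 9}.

The cycle type of π is (4, 3, 2).
The order of π is the least common multiple of its cycle lengths: lcm(4, 3, 2) = 12.

12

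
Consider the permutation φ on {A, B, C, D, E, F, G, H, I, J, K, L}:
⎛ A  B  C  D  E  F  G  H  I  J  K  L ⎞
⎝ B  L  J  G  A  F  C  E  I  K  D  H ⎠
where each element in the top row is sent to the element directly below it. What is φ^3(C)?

Tracing C → J → … returns to C after 5 steps, so C lies in a 5-cycle (C, J, K, D, G).
Stepping 3 places around the cycle: C → J → K → D.

D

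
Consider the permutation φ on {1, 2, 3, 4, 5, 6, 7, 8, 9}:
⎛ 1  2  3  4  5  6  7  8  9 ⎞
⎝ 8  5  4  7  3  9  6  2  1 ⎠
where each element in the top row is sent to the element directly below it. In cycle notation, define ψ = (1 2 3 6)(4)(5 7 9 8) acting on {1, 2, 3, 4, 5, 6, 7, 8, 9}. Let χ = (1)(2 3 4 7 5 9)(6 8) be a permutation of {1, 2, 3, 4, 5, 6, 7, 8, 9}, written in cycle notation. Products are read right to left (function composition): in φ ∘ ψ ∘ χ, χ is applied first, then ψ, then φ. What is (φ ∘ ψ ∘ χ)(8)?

8

(φ ∘ ψ ∘ χ)(8) = φ(ψ(χ(8))). χ(8) = 6, then ψ(6) = 1, then φ(1) = 8, so the result is 8.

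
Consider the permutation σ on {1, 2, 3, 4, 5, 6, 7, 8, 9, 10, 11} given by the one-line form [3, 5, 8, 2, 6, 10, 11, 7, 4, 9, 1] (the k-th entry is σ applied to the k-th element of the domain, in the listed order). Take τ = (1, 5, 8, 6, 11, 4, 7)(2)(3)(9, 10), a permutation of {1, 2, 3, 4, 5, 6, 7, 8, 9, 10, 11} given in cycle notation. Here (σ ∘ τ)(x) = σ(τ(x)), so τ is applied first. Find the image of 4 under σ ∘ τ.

11

First apply τ: τ(4) = 7, then σ(7) = 11. Thus (σ ∘ τ)(4) = 11.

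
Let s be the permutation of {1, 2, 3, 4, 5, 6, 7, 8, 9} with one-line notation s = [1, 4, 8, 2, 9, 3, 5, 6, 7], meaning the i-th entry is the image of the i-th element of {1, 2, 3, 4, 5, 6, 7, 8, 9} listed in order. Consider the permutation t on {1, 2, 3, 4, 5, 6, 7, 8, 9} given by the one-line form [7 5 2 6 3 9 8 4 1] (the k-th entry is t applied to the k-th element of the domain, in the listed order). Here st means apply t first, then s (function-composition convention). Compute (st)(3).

First apply t: t(3) = 2, then s(2) = 4. Thus (st)(3) = 4.

4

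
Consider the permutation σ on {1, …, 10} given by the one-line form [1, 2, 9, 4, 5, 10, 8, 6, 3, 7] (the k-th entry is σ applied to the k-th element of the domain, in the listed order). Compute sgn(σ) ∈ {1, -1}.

1

In disjoint-cycle form the cycle lengths are 4, 2, 1, 1, 1, 1.
A cycle is odd iff its length is even; σ has 2 even-length cycles, so sgn(σ) = (−1)^2 and σ is even.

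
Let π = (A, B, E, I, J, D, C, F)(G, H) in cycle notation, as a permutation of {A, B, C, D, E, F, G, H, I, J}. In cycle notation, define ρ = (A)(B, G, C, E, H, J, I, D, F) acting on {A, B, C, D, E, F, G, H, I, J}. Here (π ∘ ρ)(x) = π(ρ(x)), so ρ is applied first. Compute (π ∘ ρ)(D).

A

(π ∘ ρ)(D) = π(ρ(D)). ρ(D) = F, then π(F) = A. So (π ∘ ρ)(D) = A.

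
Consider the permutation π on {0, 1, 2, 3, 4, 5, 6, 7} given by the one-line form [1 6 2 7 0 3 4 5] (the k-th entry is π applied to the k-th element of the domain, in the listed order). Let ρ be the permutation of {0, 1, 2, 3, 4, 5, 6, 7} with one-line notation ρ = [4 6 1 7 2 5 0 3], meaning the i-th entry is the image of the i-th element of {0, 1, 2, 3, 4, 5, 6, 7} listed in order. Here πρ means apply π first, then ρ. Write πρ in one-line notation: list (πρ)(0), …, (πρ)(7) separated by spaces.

(πρ)(x) = ρ(π(x)). Computing each image: ρ(π(0)) = ρ(1) = 6, ρ(π(1)) = ρ(6) = 0, ρ(π(2)) = ρ(2) = 1, ρ(π(3)) = ρ(7) = 3, ρ(π(4)) = ρ(0) = 4, ρ(π(5)) = ρ(3) = 7, ρ(π(6)) = ρ(4) = 2, ρ(π(7)) = ρ(5) = 5.
Hence πρ = [6 0 1 3 4 7 2 5].

6 0 1 3 4 7 2 5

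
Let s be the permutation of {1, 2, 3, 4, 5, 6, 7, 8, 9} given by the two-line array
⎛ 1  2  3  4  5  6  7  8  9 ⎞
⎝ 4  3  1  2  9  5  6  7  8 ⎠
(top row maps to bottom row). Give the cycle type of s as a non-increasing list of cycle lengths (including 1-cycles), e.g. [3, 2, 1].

The disjoint cycles are (1, 4, 2, 3)(5, 9, 8, 7, 6), with lengths 5, 4 in non-increasing order.

[5, 4]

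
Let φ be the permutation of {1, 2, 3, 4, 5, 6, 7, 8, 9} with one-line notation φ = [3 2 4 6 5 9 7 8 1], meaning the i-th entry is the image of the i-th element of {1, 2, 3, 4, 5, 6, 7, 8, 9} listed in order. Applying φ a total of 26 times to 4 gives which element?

Tracing 4 → 6 → … returns to 4 after 5 steps, so 4 lies in a 5-cycle (1 3 4 6 9).
On a 5-cycle, φ^5 is the identity, so φ^26 = φ^1 there (26 ≡ 1 mod 5).
Advancing 1 step from 4: 4 → 6.

6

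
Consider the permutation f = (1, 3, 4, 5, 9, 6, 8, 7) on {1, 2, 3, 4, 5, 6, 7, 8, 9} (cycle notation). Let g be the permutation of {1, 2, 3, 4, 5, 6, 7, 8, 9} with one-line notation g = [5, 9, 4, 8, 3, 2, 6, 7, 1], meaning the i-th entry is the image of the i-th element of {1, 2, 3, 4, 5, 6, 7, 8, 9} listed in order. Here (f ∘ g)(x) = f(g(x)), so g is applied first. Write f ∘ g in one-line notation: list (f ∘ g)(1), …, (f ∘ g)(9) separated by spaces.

9 6 5 7 4 2 8 1 3

(f ∘ g)(x) = f(g(x)). Computing each image: f(g(1)) = f(5) = 9, f(g(2)) = f(9) = 6, f(g(3)) = f(4) = 5, f(g(4)) = f(8) = 7, f(g(5)) = f(3) = 4, f(g(6)) = f(2) = 2, f(g(7)) = f(6) = 8, f(g(8)) = f(7) = 1, f(g(9)) = f(1) = 3.
Hence f ∘ g = [9 6 5 7 4 2 8 1 3].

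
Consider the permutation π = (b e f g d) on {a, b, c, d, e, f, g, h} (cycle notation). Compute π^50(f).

f lies in the 5-cycle (b e f g d).
On a 5-cycle, π^5 is the identity, so π^50 = π^0 there (50 ≡ 0 mod 5).
So π^50(f) = f.

f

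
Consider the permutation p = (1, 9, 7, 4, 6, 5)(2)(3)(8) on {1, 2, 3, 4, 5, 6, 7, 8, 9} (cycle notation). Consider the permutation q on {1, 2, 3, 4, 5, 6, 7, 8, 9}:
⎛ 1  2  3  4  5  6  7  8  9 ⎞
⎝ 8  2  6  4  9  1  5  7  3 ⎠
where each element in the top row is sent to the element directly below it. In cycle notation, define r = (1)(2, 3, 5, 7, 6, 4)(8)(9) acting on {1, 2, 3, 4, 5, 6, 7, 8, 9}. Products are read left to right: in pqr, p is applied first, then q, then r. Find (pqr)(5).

8

Chase 5: p(5) = 1; q(1) = 8; r(8) = 8. Hence (pqr)(5) = 8.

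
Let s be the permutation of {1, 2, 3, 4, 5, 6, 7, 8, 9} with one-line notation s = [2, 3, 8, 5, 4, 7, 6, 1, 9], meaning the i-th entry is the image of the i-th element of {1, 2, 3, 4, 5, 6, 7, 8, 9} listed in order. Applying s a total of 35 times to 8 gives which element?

Tracing 8 → 1 → … returns to 8 after 4 steps, so 8 lies in a 4-cycle (1, 2, 3, 8).
Powers repeat with period 4 on this cycle, and 35 mod 4 = 3, so s^35(8) = s^3(8).
Advancing 3 steps from 8: 8 → 1 → 2 → 3.

3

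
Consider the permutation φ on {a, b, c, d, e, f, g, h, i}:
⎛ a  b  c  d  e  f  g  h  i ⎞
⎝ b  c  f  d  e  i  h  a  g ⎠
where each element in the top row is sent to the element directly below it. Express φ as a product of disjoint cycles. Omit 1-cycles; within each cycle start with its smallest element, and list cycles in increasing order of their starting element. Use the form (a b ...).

Start at a and follow images: a → b → c → f → i → g → h → a, giving the cycle (a b c f i g h).
Continuing from each remaining unvisited element yields (a b c f i g h).

(a b c f i g h)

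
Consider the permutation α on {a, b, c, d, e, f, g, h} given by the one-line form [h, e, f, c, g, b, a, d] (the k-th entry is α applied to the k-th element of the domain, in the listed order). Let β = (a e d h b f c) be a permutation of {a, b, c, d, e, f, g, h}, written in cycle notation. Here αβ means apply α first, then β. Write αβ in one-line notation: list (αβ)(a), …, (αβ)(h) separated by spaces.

(αβ)(x) = β(α(x)). Computing each image: β(α(a)) = β(h) = b, β(α(b)) = β(e) = d, β(α(c)) = β(f) = c, β(α(d)) = β(c) = a, β(α(e)) = β(g) = g, β(α(f)) = β(b) = f, β(α(g)) = β(a) = e, β(α(h)) = β(d) = h.
Hence αβ = [b d c a g f e h].

b d c a g f e h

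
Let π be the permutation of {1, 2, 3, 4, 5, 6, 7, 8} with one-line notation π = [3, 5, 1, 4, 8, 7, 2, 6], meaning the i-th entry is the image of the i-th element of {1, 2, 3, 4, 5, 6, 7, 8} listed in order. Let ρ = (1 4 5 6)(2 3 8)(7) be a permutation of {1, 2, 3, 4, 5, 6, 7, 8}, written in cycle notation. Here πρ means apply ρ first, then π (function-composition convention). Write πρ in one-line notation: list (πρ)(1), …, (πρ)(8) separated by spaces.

For each element, apply ρ then π: 1 → 4 → 4; 2 → 3 → 1; 3 → 8 → 6; 4 → 5 → 8; 5 → 6 → 7; 6 → 1 → 3; 7 → 7 → 2; 8 → 2 → 5.
So πρ in one-line form is 4 1 6 8 7 3 2 5.

4 1 6 8 7 3 2 5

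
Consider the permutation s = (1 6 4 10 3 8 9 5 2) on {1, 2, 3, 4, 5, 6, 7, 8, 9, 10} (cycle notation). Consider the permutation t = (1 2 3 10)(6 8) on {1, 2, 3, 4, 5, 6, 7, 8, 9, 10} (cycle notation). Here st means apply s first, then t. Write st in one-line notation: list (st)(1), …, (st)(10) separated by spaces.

For each element, apply s then t: 1 → 6 → 8; 2 → 1 → 2; 3 → 8 → 6; 4 → 10 → 1; 5 → 2 → 3; 6 → 4 → 4; 7 → 7 → 7; 8 → 9 → 9; 9 → 5 → 5; 10 → 3 → 10.
So st in one-line form is 8 2 6 1 3 4 7 9 5 10.

8 2 6 1 3 4 7 9 5 10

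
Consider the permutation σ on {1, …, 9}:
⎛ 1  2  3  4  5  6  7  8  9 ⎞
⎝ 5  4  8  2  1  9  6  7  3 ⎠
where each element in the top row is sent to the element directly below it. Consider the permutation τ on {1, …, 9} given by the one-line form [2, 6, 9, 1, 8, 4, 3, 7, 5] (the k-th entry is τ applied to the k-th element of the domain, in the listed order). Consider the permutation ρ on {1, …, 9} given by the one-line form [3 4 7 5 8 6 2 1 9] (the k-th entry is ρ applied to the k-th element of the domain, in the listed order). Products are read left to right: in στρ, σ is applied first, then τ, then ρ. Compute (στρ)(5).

Chase 5: σ(5) = 1; τ(1) = 2; ρ(2) = 4. Hence (στρ)(5) = 4.

4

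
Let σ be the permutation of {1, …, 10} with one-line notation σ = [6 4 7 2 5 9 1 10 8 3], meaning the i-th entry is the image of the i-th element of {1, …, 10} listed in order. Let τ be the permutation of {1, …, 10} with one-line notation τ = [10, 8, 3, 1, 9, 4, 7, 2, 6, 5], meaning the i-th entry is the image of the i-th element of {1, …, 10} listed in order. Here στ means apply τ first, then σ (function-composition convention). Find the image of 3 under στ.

(στ)(3) = σ(τ(3)). τ(3) = 3, then σ(3) = 7. So (στ)(3) = 7.

7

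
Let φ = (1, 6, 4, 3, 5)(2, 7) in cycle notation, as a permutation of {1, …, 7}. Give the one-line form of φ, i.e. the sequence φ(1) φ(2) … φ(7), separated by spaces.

Image by image: 1→6, 2→7, 3→5, 4→3, 5→1, 6→4, 7→2.
So the one-line form is 6 7 5 3 1 4 2.

6 7 5 3 1 4 2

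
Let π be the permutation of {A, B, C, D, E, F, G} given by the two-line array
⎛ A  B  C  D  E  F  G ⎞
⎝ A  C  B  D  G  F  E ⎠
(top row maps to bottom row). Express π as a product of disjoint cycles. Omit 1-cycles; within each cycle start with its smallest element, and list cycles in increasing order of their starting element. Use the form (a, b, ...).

(B, C)(E, G)

From B: B → C → B, closing the cycle (B, C).
Repeating from the next unused element and collecting all non-trivial cycles gives (B, C)(E, G).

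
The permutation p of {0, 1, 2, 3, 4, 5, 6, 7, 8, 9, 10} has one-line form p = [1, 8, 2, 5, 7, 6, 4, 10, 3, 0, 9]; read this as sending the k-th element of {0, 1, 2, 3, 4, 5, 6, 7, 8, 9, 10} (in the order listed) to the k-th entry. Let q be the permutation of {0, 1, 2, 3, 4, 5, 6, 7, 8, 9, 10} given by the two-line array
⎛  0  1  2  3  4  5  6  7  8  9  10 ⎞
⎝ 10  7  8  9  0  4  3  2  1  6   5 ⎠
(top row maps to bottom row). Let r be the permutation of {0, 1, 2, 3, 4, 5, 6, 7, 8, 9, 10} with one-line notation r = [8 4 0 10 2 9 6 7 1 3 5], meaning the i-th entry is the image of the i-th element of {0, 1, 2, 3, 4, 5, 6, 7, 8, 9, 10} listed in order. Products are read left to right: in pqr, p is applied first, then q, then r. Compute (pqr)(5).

Apply the permutations in order: p(5) = 6, then q(6) = 3, then r(3) = 10. So (pqr)(5) = 10.

10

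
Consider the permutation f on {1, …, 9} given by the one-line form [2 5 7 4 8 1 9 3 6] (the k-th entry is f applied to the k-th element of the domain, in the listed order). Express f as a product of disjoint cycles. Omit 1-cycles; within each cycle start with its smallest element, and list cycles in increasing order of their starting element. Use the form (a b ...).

Iterating f from 1 gives 1 → 2 → 5 → 8 → 3 → 7 → 9 → 6 → 1; that is the 8-cycle (1 2 5 8 3 7 9 6).
Repeating from the next unused element and collecting all non-trivial cycles gives (1 2 5 8 3 7 9 6).

(1 2 5 8 3 7 9 6)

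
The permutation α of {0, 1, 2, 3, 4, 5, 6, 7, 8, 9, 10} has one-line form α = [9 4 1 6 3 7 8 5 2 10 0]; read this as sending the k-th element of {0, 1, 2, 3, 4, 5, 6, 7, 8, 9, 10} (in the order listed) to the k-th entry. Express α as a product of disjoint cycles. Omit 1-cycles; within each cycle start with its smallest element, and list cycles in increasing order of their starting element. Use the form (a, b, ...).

Iterating α from 0 gives 0 → 9 → 10 → 0; that is the 3-cycle (0, 9, 10).
Continuing from each remaining unvisited element yields (0, 9, 10)(1, 4, 3, 6, 8, 2)(5, 7).

(0, 9, 10)(1, 4, 3, 6, 8, 2)(5, 7)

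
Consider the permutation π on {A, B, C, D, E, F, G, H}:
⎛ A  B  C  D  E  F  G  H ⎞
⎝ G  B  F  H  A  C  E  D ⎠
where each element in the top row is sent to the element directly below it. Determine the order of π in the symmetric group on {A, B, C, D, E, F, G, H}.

6

Decomposing into disjoint cycles gives cycle lengths 3, 2, 2, 1.
The order is lcm(3, 2, 2) = 6.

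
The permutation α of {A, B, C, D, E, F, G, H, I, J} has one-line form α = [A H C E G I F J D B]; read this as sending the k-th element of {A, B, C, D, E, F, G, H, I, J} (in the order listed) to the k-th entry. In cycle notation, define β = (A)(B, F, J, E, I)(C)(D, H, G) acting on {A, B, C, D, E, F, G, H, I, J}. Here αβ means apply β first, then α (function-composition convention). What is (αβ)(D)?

J

β(D) = H, then α(H) = J; composing gives (αβ)(D) = J.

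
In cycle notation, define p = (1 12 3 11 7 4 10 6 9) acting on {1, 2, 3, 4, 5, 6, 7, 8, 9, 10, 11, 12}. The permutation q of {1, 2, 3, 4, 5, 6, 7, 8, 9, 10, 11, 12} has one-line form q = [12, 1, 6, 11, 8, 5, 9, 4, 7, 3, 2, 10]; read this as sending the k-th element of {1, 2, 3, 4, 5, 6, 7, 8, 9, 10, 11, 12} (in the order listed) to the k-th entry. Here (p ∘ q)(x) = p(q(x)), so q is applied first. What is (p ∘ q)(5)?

8

First apply q: q(5) = 8, then p(8) = 8. Thus (p ∘ q)(5) = 8.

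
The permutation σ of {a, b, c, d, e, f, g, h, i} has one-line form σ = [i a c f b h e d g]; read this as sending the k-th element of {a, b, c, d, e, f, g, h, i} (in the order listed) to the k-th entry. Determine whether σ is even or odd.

In disjoint-cycle form the cycle lengths are 5, 3, 1.
A cycle of length ℓ contributes ℓ−1 transpositions, so σ is a product of 4 + 2 = 6 transpositions — even.

even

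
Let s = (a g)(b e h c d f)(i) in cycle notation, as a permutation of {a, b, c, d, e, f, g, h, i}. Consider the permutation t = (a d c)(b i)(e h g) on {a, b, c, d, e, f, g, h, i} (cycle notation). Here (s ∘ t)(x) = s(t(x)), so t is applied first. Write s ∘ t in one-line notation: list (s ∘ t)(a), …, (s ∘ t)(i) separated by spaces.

For each element, apply t then s: a → d → f; b → i → i; c → a → g; d → c → d; e → h → c; f → f → b; g → e → h; h → g → a; i → b → e.
Collecting the images, s ∘ t = [f i g d c b h a e].

f i g d c b h a e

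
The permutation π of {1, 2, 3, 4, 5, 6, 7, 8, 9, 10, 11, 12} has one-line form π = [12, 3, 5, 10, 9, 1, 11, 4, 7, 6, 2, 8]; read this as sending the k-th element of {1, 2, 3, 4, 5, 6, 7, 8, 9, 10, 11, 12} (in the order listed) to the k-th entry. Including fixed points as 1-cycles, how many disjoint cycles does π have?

The cycle decomposition is (1 12 8 4 10 6)(2 3 5 9 7 11), which has 2 cycles (counting 1-cycles).

2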